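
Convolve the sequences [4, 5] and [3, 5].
y[0] = 4×3 = 12; y[1] = 4×5 + 5×3 = 35; y[2] = 5×5 = 25

[12, 35, 25]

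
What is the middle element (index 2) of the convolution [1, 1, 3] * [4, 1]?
Use y[k] = Σ_i a[i]·b[k-i] at k=2. y[2] = 1×1 + 3×4 = 13

13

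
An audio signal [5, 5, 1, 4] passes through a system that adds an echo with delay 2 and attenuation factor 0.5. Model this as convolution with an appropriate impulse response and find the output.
Direct-path + delayed-attenuated-path model → impulse response h = [1, 0, 0.5] (1 at lag 0, 0.5 at lag 2). Output y[n] = x[n] + 0.5·x[n - 2] (with x[n] = 0 outside 0..3): y[0] = 5 + 0.5×0 = 5; y[1] = 5 + 0.5×0 = 5; y[2] = 1 + 0.5×5 = 3.5; y[3] = 4 + 0.5×5 = 6.5; y[4] = 0 + 0.5×1 = 0.5; y[5] = 0 + 0.5×4 = 2.0. So y = [5, 5, 3.5, 6.5, 0.5, 2.0]

[5, 5, 3.5, 6.5, 0.5, 2.0]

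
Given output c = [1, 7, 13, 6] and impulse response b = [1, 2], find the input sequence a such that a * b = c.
Deconvolve c=[1, 7, 13, 6] by b=[1, 2]. Since b[0]=1, solve forward: a[0] = c[0] / 1 = 1; a[1] = (c[1] - 1×2) / 1 = 5; a[2] = (c[2] - 5×2) / 1 = 3. So a = [1, 5, 3]. Check by forward convolution: c[0] = 1×1 = 1; c[1] = 1×2 + 5×1 = 7; c[2] = 5×2 + 3×1 = 13; c[3] = 3×2 = 6

[1, 5, 3]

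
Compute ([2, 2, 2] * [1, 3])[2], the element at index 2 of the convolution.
Use y[k] = Σ_i a[i]·b[k-i] at k=2. y[2] = 2×3 + 2×1 = 8

8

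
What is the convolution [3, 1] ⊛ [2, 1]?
y[0] = 3×2 = 6; y[1] = 3×1 + 1×2 = 5; y[2] = 1×1 = 1

[6, 5, 1]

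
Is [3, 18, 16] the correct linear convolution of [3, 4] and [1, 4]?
Recompute linear convolution of [3, 4] and [1, 4]: y[0] = 3×1 = 3; y[1] = 3×4 + 4×1 = 16; y[2] = 4×4 = 16 → [3, 16, 16]. Compare to given [3, 18, 16]: they differ at index 1: given 18, correct 16, so answer: No

No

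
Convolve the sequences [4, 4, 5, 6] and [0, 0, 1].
y[0] = 4×0 = 0; y[1] = 4×0 + 4×0 = 0; y[2] = 4×1 + 4×0 + 5×0 = 4; y[3] = 4×1 + 5×0 + 6×0 = 4; y[4] = 5×1 + 6×0 = 5; y[5] = 6×1 = 6

[0, 0, 4, 4, 5, 6]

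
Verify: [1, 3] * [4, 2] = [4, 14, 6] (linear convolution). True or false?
Recompute linear convolution of [1, 3] and [4, 2]: y[0] = 1×4 = 4; y[1] = 1×2 + 3×4 = 14; y[2] = 3×2 = 6 → [4, 14, 6]. Given [4, 14, 6] matches, so answer: Yes

Yes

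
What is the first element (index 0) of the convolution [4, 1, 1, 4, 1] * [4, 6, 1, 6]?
Use y[k] = Σ_i a[i]·b[k-i] at k=0. y[0] = 4×4 = 16

16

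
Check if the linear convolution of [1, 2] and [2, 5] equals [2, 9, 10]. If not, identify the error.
Recompute linear convolution of [1, 2] and [2, 5]: y[0] = 1×2 = 2; y[1] = 1×5 + 2×2 = 9; y[2] = 2×5 = 10 → [2, 9, 10]. Given [2, 9, 10] matches, so answer: Yes

Yes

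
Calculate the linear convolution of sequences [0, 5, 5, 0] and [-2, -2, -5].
y[0] = 0×-2 = 0; y[1] = 0×-2 + 5×-2 = -10; y[2] = 0×-5 + 5×-2 + 5×-2 = -20; y[3] = 5×-5 + 5×-2 + 0×-2 = -35; y[4] = 5×-5 + 0×-2 = -25; y[5] = 0×-5 = 0

[0, -10, -20, -35, -25, 0]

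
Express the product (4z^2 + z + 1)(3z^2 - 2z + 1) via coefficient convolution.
Ascending coefficients: a = [1, 1, 4], b = [1, -2, 3]. c[0] = 1×1 = 1; c[1] = 1×-2 + 1×1 = -1; c[2] = 1×3 + 1×-2 + 4×1 = 5; c[3] = 1×3 + 4×-2 = -5; c[4] = 4×3 = 12. Result coefficients: [1, -1, 5, -5, 12] → 12z^4 - 5z^3 + 5z^2 - z + 1

12z^4 - 5z^3 + 5z^2 - z + 1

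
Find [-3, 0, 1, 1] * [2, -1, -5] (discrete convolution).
y[0] = -3×2 = -6; y[1] = -3×-1 + 0×2 = 3; y[2] = -3×-5 + 0×-1 + 1×2 = 17; y[3] = 0×-5 + 1×-1 + 1×2 = 1; y[4] = 1×-5 + 1×-1 = -6; y[5] = 1×-5 = -5

[-6, 3, 17, 1, -6, -5]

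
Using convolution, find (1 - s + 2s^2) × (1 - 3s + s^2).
Ascending coefficients: a = [1, -1, 2], b = [1, -3, 1]. c[0] = 1×1 = 1; c[1] = 1×-3 + -1×1 = -4; c[2] = 1×1 + -1×-3 + 2×1 = 6; c[3] = -1×1 + 2×-3 = -7; c[4] = 2×1 = 2. Result coefficients: [1, -4, 6, -7, 2] → 1 - 4s + 6s^2 - 7s^3 + 2s^4

1 - 4s + 6s^2 - 7s^3 + 2s^4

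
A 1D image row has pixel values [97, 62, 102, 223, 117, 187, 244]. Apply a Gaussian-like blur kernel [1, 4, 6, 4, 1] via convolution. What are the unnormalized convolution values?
Convolve image row [97, 62, 102, 223, 117, 187, 244] with kernel [1, 4, 6, 4, 1]: y[0] = 97×1 = 97; y[1] = 97×4 + 62×1 = 450; y[2] = 97×6 + 62×4 + 102×1 = 932; y[3] = 97×4 + 62×6 + 102×4 + 223×1 = 1391; y[4] = 97×1 + 62×4 + 102×6 + 223×4 + 117×1 = 1966; y[5] = 62×1 + 102×4 + 223×6 + 117×4 + 187×1 = 2463; y[6] = 102×1 + 223×4 + 117×6 + 187×4 + 244×1 = 2688; y[7] = 223×1 + 117×4 + 187×6 + 244×4 = 2789; y[8] = 117×1 + 187×4 + 244×6 = 2329; y[9] = 187×1 + 244×4 = 1163; y[10] = 244×1 = 244 → [97, 450, 932, 1391, 1966, 2463, 2688, 2789, 2329, 1163, 244]. Normalization factor = sum(kernel) = 16.

[97, 450, 932, 1391, 1966, 2463, 2688, 2789, 2329, 1163, 244]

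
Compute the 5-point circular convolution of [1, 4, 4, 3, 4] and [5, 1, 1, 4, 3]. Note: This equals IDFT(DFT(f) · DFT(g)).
Either evaluate y[k] = Σ_j f[j]·g[(k-j) mod 5] directly, or use IDFT(DFT(f) · DFT(g)). y[0] = 1×5 + 4×3 + 4×4 + 3×1 + 4×1 = 40; y[1] = 1×1 + 4×5 + 4×3 + 3×4 + 4×1 = 49; y[2] = 1×1 + 4×1 + 4×5 + 3×3 + 4×4 = 50; y[3] = 1×4 + 4×1 + 4×1 + 3×5 + 4×3 = 39; y[4] = 1×3 + 4×4 + 4×1 + 3×1 + 4×5 = 46. Result: [40, 49, 50, 39, 46]

[40, 49, 50, 39, 46]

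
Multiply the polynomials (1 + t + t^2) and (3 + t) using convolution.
Ascending coefficients: a = [1, 1, 1], b = [3, 1]. c[0] = 1×3 = 3; c[1] = 1×1 + 1×3 = 4; c[2] = 1×1 + 1×3 = 4; c[3] = 1×1 = 1. Result coefficients: [3, 4, 4, 1] → 3 + 4t + 4t^2 + t^3

3 + 4t + 4t^2 + t^3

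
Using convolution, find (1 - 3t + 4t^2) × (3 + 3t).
Ascending coefficients: a = [1, -3, 4], b = [3, 3]. c[0] = 1×3 = 3; c[1] = 1×3 + -3×3 = -6; c[2] = -3×3 + 4×3 = 3; c[3] = 4×3 = 12. Result coefficients: [3, -6, 3, 12] → 3 - 6t + 3t^2 + 12t^3

3 - 6t + 3t^2 + 12t^3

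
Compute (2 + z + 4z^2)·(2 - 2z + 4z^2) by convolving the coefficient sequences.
Ascending coefficients: a = [2, 1, 4], b = [2, -2, 4]. c[0] = 2×2 = 4; c[1] = 2×-2 + 1×2 = -2; c[2] = 2×4 + 1×-2 + 4×2 = 14; c[3] = 1×4 + 4×-2 = -4; c[4] = 4×4 = 16. Result coefficients: [4, -2, 14, -4, 16] → 4 - 2z + 14z^2 - 4z^3 + 16z^4

4 - 2z + 14z^2 - 4z^3 + 16z^4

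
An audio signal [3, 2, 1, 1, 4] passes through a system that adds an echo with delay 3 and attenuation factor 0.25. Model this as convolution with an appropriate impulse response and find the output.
Direct-path + delayed-attenuated-path model → impulse response h = [1, 0, 0, 0.25] (1 at lag 0, 0.25 at lag 3). Output y[n] = x[n] + 0.25·x[n - 3] (with x[n] = 0 outside 0..4): y[0] = 3 + 0.25×0 = 3; y[1] = 2 + 0.25×0 = 2; y[2] = 1 + 0.25×0 = 1; y[3] = 1 + 0.25×3 = 1.75; y[4] = 4 + 0.25×2 = 4.5; y[5] = 0 + 0.25×1 = 0.25; y[6] = 0 + 0.25×1 = 0.25; y[7] = 0 + 0.25×4 = 1.0. So y = [3, 2, 1, 1.75, 4.5, 0.25, 0.25, 1.0]

[3, 2, 1, 1.75, 4.5, 0.25, 0.25, 1.0]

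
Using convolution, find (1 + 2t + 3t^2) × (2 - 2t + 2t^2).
Ascending coefficients: a = [1, 2, 3], b = [2, -2, 2]. c[0] = 1×2 = 2; c[1] = 1×-2 + 2×2 = 2; c[2] = 1×2 + 2×-2 + 3×2 = 4; c[3] = 2×2 + 3×-2 = -2; c[4] = 3×2 = 6. Result coefficients: [2, 2, 4, -2, 6] → 2 + 2t + 4t^2 - 2t^3 + 6t^4

2 + 2t + 4t^2 - 2t^3 + 6t^4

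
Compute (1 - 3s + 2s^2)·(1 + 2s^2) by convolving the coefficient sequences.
Ascending coefficients: a = [1, -3, 2], b = [1, 0, 2]. c[0] = 1×1 = 1; c[1] = 1×0 + -3×1 = -3; c[2] = 1×2 + -3×0 + 2×1 = 4; c[3] = -3×2 + 2×0 = -6; c[4] = 2×2 = 4. Result coefficients: [1, -3, 4, -6, 4] → 1 - 3s + 4s^2 - 6s^3 + 4s^4

1 - 3s + 4s^2 - 6s^3 + 4s^4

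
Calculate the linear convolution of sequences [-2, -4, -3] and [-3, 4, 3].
y[0] = -2×-3 = 6; y[1] = -2×4 + -4×-3 = 4; y[2] = -2×3 + -4×4 + -3×-3 = -13; y[3] = -4×3 + -3×4 = -24; y[4] = -3×3 = -9

[6, 4, -13, -24, -9]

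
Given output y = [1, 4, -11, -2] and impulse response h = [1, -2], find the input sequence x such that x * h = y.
Deconvolve y=[1, 4, -11, -2] by h=[1, -2]. Since h[0]=1, solve forward: x[0] = y[0] / 1 = 1; x[1] = (y[1] - 1×-2) / 1 = 6; x[2] = (y[2] - 6×-2) / 1 = 1. So x = [1, 6, 1]. Check by forward convolution: y[0] = 1×1 = 1; y[1] = 1×-2 + 6×1 = 4; y[2] = 6×-2 + 1×1 = -11; y[3] = 1×-2 = -2

[1, 6, 1]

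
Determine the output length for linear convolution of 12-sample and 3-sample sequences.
Linear/full convolution length: m + n - 1 = 12 + 3 - 1 = 14

14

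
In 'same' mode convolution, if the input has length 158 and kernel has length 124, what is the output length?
'Same' mode returns an output with the same length as the input: 158

158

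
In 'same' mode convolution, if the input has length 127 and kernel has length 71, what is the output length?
'Same' mode returns an output with the same length as the input: 127

127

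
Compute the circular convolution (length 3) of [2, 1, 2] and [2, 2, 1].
Use y[k] = Σ_j x[j]·h[(k-j) mod 3]. y[0] = 2×2 + 1×1 + 2×2 = 9; y[1] = 2×2 + 1×2 + 2×1 = 8; y[2] = 2×1 + 1×2 + 2×2 = 8. Result: [9, 8, 8]

[9, 8, 8]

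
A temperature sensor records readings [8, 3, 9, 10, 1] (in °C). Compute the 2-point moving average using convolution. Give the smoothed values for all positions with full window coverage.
2-point moving average kernel = [1, 1]. Apply in 'valid' mode (full window coverage): avg[0] = (8 + 3) / 2 = 5.5; avg[1] = (3 + 9) / 2 = 6.0; avg[2] = (9 + 10) / 2 = 9.5; avg[3] = (10 + 1) / 2 = 5.5. Smoothed values: [5.5, 6.0, 9.5, 5.5]

[5.5, 6.0, 9.5, 5.5]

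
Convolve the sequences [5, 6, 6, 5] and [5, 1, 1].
y[0] = 5×5 = 25; y[1] = 5×1 + 6×5 = 35; y[2] = 5×1 + 6×1 + 6×5 = 41; y[3] = 6×1 + 6×1 + 5×5 = 37; y[4] = 6×1 + 5×1 = 11; y[5] = 5×1 = 5

[25, 35, 41, 37, 11, 5]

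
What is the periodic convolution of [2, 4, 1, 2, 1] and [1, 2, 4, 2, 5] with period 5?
Use y[k] = Σ_j u[j]·v[(k-j) mod 5]. y[0] = 2×1 + 4×5 + 1×2 + 2×4 + 1×2 = 34; y[1] = 2×2 + 4×1 + 1×5 + 2×2 + 1×4 = 21; y[2] = 2×4 + 4×2 + 1×1 + 2×5 + 1×2 = 29; y[3] = 2×2 + 4×4 + 1×2 + 2×1 + 1×5 = 29; y[4] = 2×5 + 4×2 + 1×4 + 2×2 + 1×1 = 27. Result: [34, 21, 29, 29, 27]

[34, 21, 29, 29, 27]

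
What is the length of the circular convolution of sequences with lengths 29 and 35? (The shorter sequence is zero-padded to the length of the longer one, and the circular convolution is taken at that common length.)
Circular convolution (zero-padding the shorter input) has length max(m, n) = max(29, 35) = 35

35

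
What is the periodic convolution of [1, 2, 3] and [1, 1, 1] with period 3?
Use y[k] = Σ_j f[j]·g[(k-j) mod 3]. y[0] = 1×1 + 2×1 + 3×1 = 6; y[1] = 1×1 + 2×1 + 3×1 = 6; y[2] = 1×1 + 2×1 + 3×1 = 6. Result: [6, 6, 6]

[6, 6, 6]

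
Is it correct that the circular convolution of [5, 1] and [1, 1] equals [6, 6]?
Recompute circular convolution of [5, 1] and [1, 1]: y[0] = 5×1 + 1×1 = 6; y[1] = 5×1 + 1×1 = 6 → [6, 6]. Given [6, 6] matches, so answer: Yes

Yes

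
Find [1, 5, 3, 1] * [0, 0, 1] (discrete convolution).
y[0] = 1×0 = 0; y[1] = 1×0 + 5×0 = 0; y[2] = 1×1 + 5×0 + 3×0 = 1; y[3] = 5×1 + 3×0 + 1×0 = 5; y[4] = 3×1 + 1×0 = 3; y[5] = 1×1 = 1

[0, 0, 1, 5, 3, 1]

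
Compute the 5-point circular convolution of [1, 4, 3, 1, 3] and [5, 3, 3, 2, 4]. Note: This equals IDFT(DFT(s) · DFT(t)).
Either evaluate y[k] = Σ_j s[j]·t[(k-j) mod 5] directly, or use IDFT(DFT(s) · DFT(t)). y[0] = 1×5 + 4×4 + 3×2 + 1×3 + 3×3 = 39; y[1] = 1×3 + 4×5 + 3×4 + 1×2 + 3×3 = 46; y[2] = 1×3 + 4×3 + 3×5 + 1×4 + 3×2 = 40; y[3] = 1×2 + 4×3 + 3×3 + 1×5 + 3×4 = 40; y[4] = 1×4 + 4×2 + 3×3 + 1×3 + 3×5 = 39. Result: [39, 46, 40, 40, 39]

[39, 46, 40, 40, 39]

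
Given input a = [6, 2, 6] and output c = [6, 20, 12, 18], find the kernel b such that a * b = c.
Output length 4 = len(a) + len(b) - 1 ⇒ len(b) = 2. Solve b forward using b[k] = (c[k] - Σ_{i≥1} a[i]·b[k-i]) / a[0]: b[0] = c[0] / a[0] = 6 / 6 = 1; b[1] = (c[1] - 2×1) / a[0] = (20 - 2×1) / 6 = 3. So b = [1, 3]. Forward-check [6, 2, 6] * [1, 3]: c[0] = 6×1 = 6; c[1] = 6×3 + 2×1 = 20; c[2] = 2×3 + 6×1 = 12; c[3] = 6×3 = 18 → [6, 20, 12, 18] ✓

[1, 3]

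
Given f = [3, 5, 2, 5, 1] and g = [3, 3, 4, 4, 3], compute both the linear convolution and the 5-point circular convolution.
Linear: y_lin[0] = 3×3 = 9; y_lin[1] = 3×3 + 5×3 = 24; y_lin[2] = 3×4 + 5×3 + 2×3 = 33; y_lin[3] = 3×4 + 5×4 + 2×3 + 5×3 = 53; y_lin[4] = 3×3 + 5×4 + 2×4 + 5×3 + 1×3 = 55; y_lin[5] = 5×3 + 2×4 + 5×4 + 1×3 = 46; y_lin[6] = 2×3 + 5×4 + 1×4 = 30; y_lin[7] = 5×3 + 1×4 = 19; y_lin[8] = 1×3 = 3 → [9, 24, 33, 53, 55, 46, 30, 19, 3]. Circular (length 5): y[0] = 3×3 + 5×3 + 2×4 + 5×4 + 1×3 = 55; y[1] = 3×3 + 5×3 + 2×3 + 5×4 + 1×4 = 54; y[2] = 3×4 + 5×3 + 2×3 + 5×3 + 1×4 = 52; y[3] = 3×4 + 5×4 + 2×3 + 5×3 + 1×3 = 56; y[4] = 3×3 + 5×4 + 2×4 + 5×3 + 1×3 = 55 → [55, 54, 52, 56, 55]

Linear: [9, 24, 33, 53, 55, 46, 30, 19, 3], Circular: [55, 54, 52, 56, 55]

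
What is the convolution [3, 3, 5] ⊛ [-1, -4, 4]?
y[0] = 3×-1 = -3; y[1] = 3×-4 + 3×-1 = -15; y[2] = 3×4 + 3×-4 + 5×-1 = -5; y[3] = 3×4 + 5×-4 = -8; y[4] = 5×4 = 20

[-3, -15, -5, -8, 20]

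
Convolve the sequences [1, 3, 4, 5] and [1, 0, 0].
y[0] = 1×1 = 1; y[1] = 1×0 + 3×1 = 3; y[2] = 1×0 + 3×0 + 4×1 = 4; y[3] = 3×0 + 4×0 + 5×1 = 5; y[4] = 4×0 + 5×0 = 0; y[5] = 5×0 = 0

[1, 3, 4, 5, 0, 0]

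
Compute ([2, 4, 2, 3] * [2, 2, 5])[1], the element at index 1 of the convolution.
Use y[k] = Σ_i a[i]·b[k-i] at k=1. y[1] = 2×2 + 4×2 = 12

12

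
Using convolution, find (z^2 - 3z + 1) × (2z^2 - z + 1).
Ascending coefficients: a = [1, -3, 1], b = [1, -1, 2]. c[0] = 1×1 = 1; c[1] = 1×-1 + -3×1 = -4; c[2] = 1×2 + -3×-1 + 1×1 = 6; c[3] = -3×2 + 1×-1 = -7; c[4] = 1×2 = 2. Result coefficients: [1, -4, 6, -7, 2] → 2z^4 - 7z^3 + 6z^2 - 4z + 1

2z^4 - 7z^3 + 6z^2 - 4z + 1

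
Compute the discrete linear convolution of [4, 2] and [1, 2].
y[0] = 4×1 = 4; y[1] = 4×2 + 2×1 = 10; y[2] = 2×2 = 4

[4, 10, 4]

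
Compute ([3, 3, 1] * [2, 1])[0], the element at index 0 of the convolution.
Use y[k] = Σ_i a[i]·b[k-i] at k=0. y[0] = 3×2 = 6

6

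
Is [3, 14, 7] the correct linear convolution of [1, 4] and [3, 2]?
Recompute linear convolution of [1, 4] and [3, 2]: y[0] = 1×3 = 3; y[1] = 1×2 + 4×3 = 14; y[2] = 4×2 = 8 → [3, 14, 8]. Compare to given [3, 14, 7]: they differ at index 2: given 7, correct 8, so answer: No

No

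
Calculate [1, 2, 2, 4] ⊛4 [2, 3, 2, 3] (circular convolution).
Use y[k] = Σ_j a[j]·b[(k-j) mod 4]. y[0] = 1×2 + 2×3 + 2×2 + 4×3 = 24; y[1] = 1×3 + 2×2 + 2×3 + 4×2 = 21; y[2] = 1×2 + 2×3 + 2×2 + 4×3 = 24; y[3] = 1×3 + 2×2 + 2×3 + 4×2 = 21. Result: [24, 21, 24, 21]

[24, 21, 24, 21]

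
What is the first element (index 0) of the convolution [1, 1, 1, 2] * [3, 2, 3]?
Use y[k] = Σ_i a[i]·b[k-i] at k=0. y[0] = 1×3 = 3

3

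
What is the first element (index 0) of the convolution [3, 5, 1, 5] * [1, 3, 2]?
Use y[k] = Σ_i a[i]·b[k-i] at k=0. y[0] = 3×1 = 3

3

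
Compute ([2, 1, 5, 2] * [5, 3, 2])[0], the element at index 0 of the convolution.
Use y[k] = Σ_i a[i]·b[k-i] at k=0. y[0] = 2×5 = 10

10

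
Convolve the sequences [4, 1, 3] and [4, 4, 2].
y[0] = 4×4 = 16; y[1] = 4×4 + 1×4 = 20; y[2] = 4×2 + 1×4 + 3×4 = 24; y[3] = 1×2 + 3×4 = 14; y[4] = 3×2 = 6

[16, 20, 24, 14, 6]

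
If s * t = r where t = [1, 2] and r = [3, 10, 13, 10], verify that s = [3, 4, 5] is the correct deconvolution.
Forward-compute [3, 4, 5] * [1, 2]: r[0] = 3×1 = 3; r[1] = 3×2 + 4×1 = 10; r[2] = 4×2 + 5×1 = 13; r[3] = 5×2 = 10 → [3, 10, 13, 10]. Matches given r = [3, 10, 13, 10], so verified.

Verified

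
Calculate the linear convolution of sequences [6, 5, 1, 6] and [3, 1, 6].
y[0] = 6×3 = 18; y[1] = 6×1 + 5×3 = 21; y[2] = 6×6 + 5×1 + 1×3 = 44; y[3] = 5×6 + 1×1 + 6×3 = 49; y[4] = 1×6 + 6×1 = 12; y[5] = 6×6 = 36

[18, 21, 44, 49, 12, 36]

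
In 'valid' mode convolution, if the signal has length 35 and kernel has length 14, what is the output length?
'Valid' mode counts only positions where the kernel fully overlaps the signal: m - n + 1 = 35 - 14 + 1 = 22

22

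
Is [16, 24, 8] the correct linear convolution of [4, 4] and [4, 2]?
Recompute linear convolution of [4, 4] and [4, 2]: y[0] = 4×4 = 16; y[1] = 4×2 + 4×4 = 24; y[2] = 4×2 = 8 → [16, 24, 8]. Given [16, 24, 8] matches, so answer: Yes

Yes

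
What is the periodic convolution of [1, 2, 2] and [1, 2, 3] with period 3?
Use y[k] = Σ_j s[j]·t[(k-j) mod 3]. y[0] = 1×1 + 2×3 + 2×2 = 11; y[1] = 1×2 + 2×1 + 2×3 = 10; y[2] = 1×3 + 2×2 + 2×1 = 9. Result: [11, 10, 9]

[11, 10, 9]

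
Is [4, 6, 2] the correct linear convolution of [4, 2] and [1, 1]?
Recompute linear convolution of [4, 2] and [1, 1]: y[0] = 4×1 = 4; y[1] = 4×1 + 2×1 = 6; y[2] = 2×1 = 2 → [4, 6, 2]. Given [4, 6, 2] matches, so answer: Yes

Yes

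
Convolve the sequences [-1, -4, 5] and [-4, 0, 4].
y[0] = -1×-4 = 4; y[1] = -1×0 + -4×-4 = 16; y[2] = -1×4 + -4×0 + 5×-4 = -24; y[3] = -4×4 + 5×0 = -16; y[4] = 5×4 = 20

[4, 16, -24, -16, 20]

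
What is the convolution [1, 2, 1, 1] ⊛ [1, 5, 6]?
y[0] = 1×1 = 1; y[1] = 1×5 + 2×1 = 7; y[2] = 1×6 + 2×5 + 1×1 = 17; y[3] = 2×6 + 1×5 + 1×1 = 18; y[4] = 1×6 + 1×5 = 11; y[5] = 1×6 = 6

[1, 7, 17, 18, 11, 6]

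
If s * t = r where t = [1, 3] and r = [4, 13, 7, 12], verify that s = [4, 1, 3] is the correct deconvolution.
Forward-compute [4, 1, 3] * [1, 3]: r[0] = 4×1 = 4; r[1] = 4×3 + 1×1 = 13; r[2] = 1×3 + 3×1 = 6; r[3] = 3×3 = 9 → [4, 13, 6, 9]. Does not match given r = [4, 13, 7, 12].

Not verified. [4, 1, 3] * [1, 3] = [4, 13, 6, 9], which differs from [4, 13, 7, 12] at index 2.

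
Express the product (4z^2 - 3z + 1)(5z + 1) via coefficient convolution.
Ascending coefficients: a = [1, -3, 4], b = [1, 5]. c[0] = 1×1 = 1; c[1] = 1×5 + -3×1 = 2; c[2] = -3×5 + 4×1 = -11; c[3] = 4×5 = 20. Result coefficients: [1, 2, -11, 20] → 20z^3 - 11z^2 + 2z + 1

20z^3 - 11z^2 + 2z + 1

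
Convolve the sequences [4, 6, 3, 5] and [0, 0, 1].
y[0] = 4×0 = 0; y[1] = 4×0 + 6×0 = 0; y[2] = 4×1 + 6×0 + 3×0 = 4; y[3] = 6×1 + 3×0 + 5×0 = 6; y[4] = 3×1 + 5×0 = 3; y[5] = 5×1 = 5

[0, 0, 4, 6, 3, 5]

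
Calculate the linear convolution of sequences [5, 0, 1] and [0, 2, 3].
y[0] = 5×0 = 0; y[1] = 5×2 + 0×0 = 10; y[2] = 5×3 + 0×2 + 1×0 = 15; y[3] = 0×3 + 1×2 = 2; y[4] = 1×3 = 3

[0, 10, 15, 2, 3]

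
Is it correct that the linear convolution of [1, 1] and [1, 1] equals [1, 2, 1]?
Recompute linear convolution of [1, 1] and [1, 1]: y[0] = 1×1 = 1; y[1] = 1×1 + 1×1 = 2; y[2] = 1×1 = 1 → [1, 2, 1]. Given [1, 2, 1] matches, so answer: Yes

Yes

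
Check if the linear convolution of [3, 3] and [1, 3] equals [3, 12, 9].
Recompute linear convolution of [3, 3] and [1, 3]: y[0] = 3×1 = 3; y[1] = 3×3 + 3×1 = 12; y[2] = 3×3 = 9 → [3, 12, 9]. Given [3, 12, 9] matches, so answer: Yes

Yes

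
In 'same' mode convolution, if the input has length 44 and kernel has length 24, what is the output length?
'Same' mode returns an output with the same length as the input: 44

44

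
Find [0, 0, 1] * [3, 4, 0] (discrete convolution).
y[0] = 0×3 = 0; y[1] = 0×4 + 0×3 = 0; y[2] = 0×0 + 0×4 + 1×3 = 3; y[3] = 0×0 + 1×4 = 4; y[4] = 1×0 = 0

[0, 0, 3, 4, 0]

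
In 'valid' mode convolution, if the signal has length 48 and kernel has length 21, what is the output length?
'Valid' mode counts only positions where the kernel fully overlaps the signal: m - n + 1 = 48 - 21 + 1 = 28

28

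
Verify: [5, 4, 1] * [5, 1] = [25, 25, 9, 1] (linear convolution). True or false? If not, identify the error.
Recompute linear convolution of [5, 4, 1] and [5, 1]: y[0] = 5×5 = 25; y[1] = 5×1 + 4×5 = 25; y[2] = 4×1 + 1×5 = 9; y[3] = 1×1 = 1 → [25, 25, 9, 1]. Given [25, 25, 9, 1] matches, so answer: Yes

Yes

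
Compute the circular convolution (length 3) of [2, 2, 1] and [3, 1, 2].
Use y[k] = Σ_j u[j]·v[(k-j) mod 3]. y[0] = 2×3 + 2×2 + 1×1 = 11; y[1] = 2×1 + 2×3 + 1×2 = 10; y[2] = 2×2 + 2×1 + 1×3 = 9. Result: [11, 10, 9]

[11, 10, 9]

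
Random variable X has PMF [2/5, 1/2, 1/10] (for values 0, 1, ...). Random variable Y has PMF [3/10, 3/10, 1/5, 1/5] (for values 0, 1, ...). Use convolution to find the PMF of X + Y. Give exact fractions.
P(X+Y=k) = Σ_i P(X=i)·P(Y=k-i) — a convolution of [2/5, 1/2, 1/10] and [3/10, 3/10, 1/5, 1/5]. P(X+Y=0) = (2/5)×(3/10) = 3/25; P(X+Y=1) = (2/5)×(3/10) + (1/2)×(3/10) = 3/25 + 3/20 = 27/100; P(X+Y=2) = (2/5)×(1/5) + (1/2)×(3/10) + (1/10)×(3/10) = 2/25 + 3/20 + 3/100 = 13/50; P(X+Y=3) = (2/5)×(1/5) + (1/2)×(1/5) + (1/10)×(3/10) = 2/25 + 1/10 + 3/100 = 21/100; P(X+Y=4) = (1/2)×(1/5) + (1/10)×(1/5) = 1/10 + 1/50 = 3/25; P(X+Y=5) = (1/10)×(1/5) = 1/50. PMF: [3/25, 27/100, 13/50, 21/100, 3/25, 1/50] (sums to 1 ✓)

[3/25, 27/100, 13/50, 21/100, 3/25, 1/50]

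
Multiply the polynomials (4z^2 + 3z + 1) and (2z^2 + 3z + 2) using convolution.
Ascending coefficients: a = [1, 3, 4], b = [2, 3, 2]. c[0] = 1×2 = 2; c[1] = 1×3 + 3×2 = 9; c[2] = 1×2 + 3×3 + 4×2 = 19; c[3] = 3×2 + 4×3 = 18; c[4] = 4×2 = 8. Result coefficients: [2, 9, 19, 18, 8] → 8z^4 + 18z^3 + 19z^2 + 9z + 2

8z^4 + 18z^3 + 19z^2 + 9z + 2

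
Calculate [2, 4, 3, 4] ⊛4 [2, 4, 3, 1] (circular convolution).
Use y[k] = Σ_j f[j]·g[(k-j) mod 4]. y[0] = 2×2 + 4×1 + 3×3 + 4×4 = 33; y[1] = 2×4 + 4×2 + 3×1 + 4×3 = 31; y[2] = 2×3 + 4×4 + 3×2 + 4×1 = 32; y[3] = 2×1 + 4×3 + 3×4 + 4×2 = 34. Result: [33, 31, 32, 34]

[33, 31, 32, 34]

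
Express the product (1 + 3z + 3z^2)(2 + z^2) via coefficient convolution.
Ascending coefficients: a = [1, 3, 3], b = [2, 0, 1]. c[0] = 1×2 = 2; c[1] = 1×0 + 3×2 = 6; c[2] = 1×1 + 3×0 + 3×2 = 7; c[3] = 3×1 + 3×0 = 3; c[4] = 3×1 = 3. Result coefficients: [2, 6, 7, 3, 3] → 2 + 6z + 7z^2 + 3z^3 + 3z^4

2 + 6z + 7z^2 + 3z^3 + 3z^4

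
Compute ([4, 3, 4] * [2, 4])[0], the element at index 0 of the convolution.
Use y[k] = Σ_i a[i]·b[k-i] at k=0. y[0] = 4×2 = 8

8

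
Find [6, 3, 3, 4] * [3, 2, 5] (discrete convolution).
y[0] = 6×3 = 18; y[1] = 6×2 + 3×3 = 21; y[2] = 6×5 + 3×2 + 3×3 = 45; y[3] = 3×5 + 3×2 + 4×3 = 33; y[4] = 3×5 + 4×2 = 23; y[5] = 4×5 = 20

[18, 21, 45, 33, 23, 20]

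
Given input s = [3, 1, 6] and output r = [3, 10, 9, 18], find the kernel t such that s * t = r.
Output length 4 = len(s) + len(t) - 1 ⇒ len(t) = 2. Solve t forward using t[k] = (r[k] - Σ_{i≥1} s[i]·t[k-i]) / s[0]: t[0] = r[0] / s[0] = 3 / 3 = 1; t[1] = (r[1] - 1×1) / s[0] = (10 - 1×1) / 3 = 3. So t = [1, 3]. Forward-check [3, 1, 6] * [1, 3]: r[0] = 3×1 = 3; r[1] = 3×3 + 1×1 = 10; r[2] = 1×3 + 6×1 = 9; r[3] = 6×3 = 18 → [3, 10, 9, 18] ✓

[1, 3]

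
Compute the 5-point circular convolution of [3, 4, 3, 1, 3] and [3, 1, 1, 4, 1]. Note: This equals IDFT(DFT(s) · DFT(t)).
Either evaluate y[k] = Σ_j s[j]·t[(k-j) mod 5] directly, or use IDFT(DFT(s) · DFT(t)). y[0] = 3×3 + 4×1 + 3×4 + 1×1 + 3×1 = 29; y[1] = 3×1 + 4×3 + 3×1 + 1×4 + 3×1 = 25; y[2] = 3×1 + 4×1 + 3×3 + 1×1 + 3×4 = 29; y[3] = 3×4 + 4×1 + 3×1 + 1×3 + 3×1 = 25; y[4] = 3×1 + 4×4 + 3×1 + 1×1 + 3×3 = 32. Result: [29, 25, 29, 25, 32]

[29, 25, 29, 25, 32]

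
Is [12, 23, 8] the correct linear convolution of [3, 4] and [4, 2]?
Recompute linear convolution of [3, 4] and [4, 2]: y[0] = 3×4 = 12; y[1] = 3×2 + 4×4 = 22; y[2] = 4×2 = 8 → [12, 22, 8]. Compare to given [12, 23, 8]: they differ at index 1: given 23, correct 22, so answer: No

No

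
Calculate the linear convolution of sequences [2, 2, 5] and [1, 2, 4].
y[0] = 2×1 = 2; y[1] = 2×2 + 2×1 = 6; y[2] = 2×4 + 2×2 + 5×1 = 17; y[3] = 2×4 + 5×2 = 18; y[4] = 5×4 = 20

[2, 6, 17, 18, 20]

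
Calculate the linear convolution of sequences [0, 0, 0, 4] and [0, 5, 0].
y[0] = 0×0 = 0; y[1] = 0×5 + 0×0 = 0; y[2] = 0×0 + 0×5 + 0×0 = 0; y[3] = 0×0 + 0×5 + 4×0 = 0; y[4] = 0×0 + 4×5 = 20; y[5] = 4×0 = 0

[0, 0, 0, 0, 20, 0]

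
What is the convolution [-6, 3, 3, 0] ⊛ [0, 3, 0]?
y[0] = -6×0 = 0; y[1] = -6×3 + 3×0 = -18; y[2] = -6×0 + 3×3 + 3×0 = 9; y[3] = 3×0 + 3×3 + 0×0 = 9; y[4] = 3×0 + 0×3 = 0; y[5] = 0×0 = 0

[0, -18, 9, 9, 0, 0]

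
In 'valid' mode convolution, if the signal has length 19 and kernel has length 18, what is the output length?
'Valid' mode counts only positions where the kernel fully overlaps the signal: m - n + 1 = 19 - 18 + 1 = 2

2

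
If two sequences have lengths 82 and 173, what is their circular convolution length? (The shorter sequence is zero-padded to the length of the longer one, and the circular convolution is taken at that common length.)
Circular convolution (zero-padding the shorter input) has length max(m, n) = max(82, 173) = 173

173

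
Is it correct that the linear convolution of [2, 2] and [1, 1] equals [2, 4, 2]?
Recompute linear convolution of [2, 2] and [1, 1]: y[0] = 2×1 = 2; y[1] = 2×1 + 2×1 = 4; y[2] = 2×1 = 2 → [2, 4, 2]. Given [2, 4, 2] matches, so answer: Yes

Yes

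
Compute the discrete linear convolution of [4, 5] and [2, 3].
y[0] = 4×2 = 8; y[1] = 4×3 + 5×2 = 22; y[2] = 5×3 = 15

[8, 22, 15]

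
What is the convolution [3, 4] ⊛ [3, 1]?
y[0] = 3×3 = 9; y[1] = 3×1 + 4×3 = 15; y[2] = 4×1 = 4

[9, 15, 4]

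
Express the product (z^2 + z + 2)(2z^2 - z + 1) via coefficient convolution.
Ascending coefficients: a = [2, 1, 1], b = [1, -1, 2]. c[0] = 2×1 = 2; c[1] = 2×-1 + 1×1 = -1; c[2] = 2×2 + 1×-1 + 1×1 = 4; c[3] = 1×2 + 1×-1 = 1; c[4] = 1×2 = 2. Result coefficients: [2, -1, 4, 1, 2] → 2z^4 + z^3 + 4z^2 - z + 2

2z^4 + z^3 + 4z^2 - z + 2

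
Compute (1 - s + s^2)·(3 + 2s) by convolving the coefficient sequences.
Ascending coefficients: a = [1, -1, 1], b = [3, 2]. c[0] = 1×3 = 3; c[1] = 1×2 + -1×3 = -1; c[2] = -1×2 + 1×3 = 1; c[3] = 1×2 = 2. Result coefficients: [3, -1, 1, 2] → 3 - s + s^2 + 2s^3

3 - s + s^2 + 2s^3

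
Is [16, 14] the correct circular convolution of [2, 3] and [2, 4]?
Recompute circular convolution of [2, 3] and [2, 4]: y[0] = 2×2 + 3×4 = 16; y[1] = 2×4 + 3×2 = 14 → [16, 14]. Given [16, 14] matches, so answer: Yes

Yes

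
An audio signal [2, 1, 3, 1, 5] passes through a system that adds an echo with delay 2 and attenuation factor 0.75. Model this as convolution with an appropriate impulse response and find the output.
Direct-path + delayed-attenuated-path model → impulse response h = [1, 0, 0.75] (1 at lag 0, 0.75 at lag 2). Output y[n] = x[n] + 0.75·x[n - 2] (with x[n] = 0 outside 0..4): y[0] = 2 + 0.75×0 = 2; y[1] = 1 + 0.75×0 = 1; y[2] = 3 + 0.75×2 = 4.5; y[3] = 1 + 0.75×1 = 1.75; y[4] = 5 + 0.75×3 = 7.25; y[5] = 0 + 0.75×1 = 0.75; y[6] = 0 + 0.75×5 = 3.75. So y = [2, 1, 4.5, 1.75, 7.25, 0.75, 3.75]

[2, 1, 4.5, 1.75, 7.25, 0.75, 3.75]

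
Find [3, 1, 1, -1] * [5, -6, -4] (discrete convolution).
y[0] = 3×5 = 15; y[1] = 3×-6 + 1×5 = -13; y[2] = 3×-4 + 1×-6 + 1×5 = -13; y[3] = 1×-4 + 1×-6 + -1×5 = -15; y[4] = 1×-4 + -1×-6 = 2; y[5] = -1×-4 = 4

[15, -13, -13, -15, 2, 4]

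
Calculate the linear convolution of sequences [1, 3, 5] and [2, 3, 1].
y[0] = 1×2 = 2; y[1] = 1×3 + 3×2 = 9; y[2] = 1×1 + 3×3 + 5×2 = 20; y[3] = 3×1 + 5×3 = 18; y[4] = 5×1 = 5

[2, 9, 20, 18, 5]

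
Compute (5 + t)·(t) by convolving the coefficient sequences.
Ascending coefficients: a = [5, 1], b = [0, 1]. c[0] = 5×0 = 0; c[1] = 5×1 + 1×0 = 5; c[2] = 1×1 = 1. Result coefficients: [0, 5, 1] → 5t + t^2

5t + t^2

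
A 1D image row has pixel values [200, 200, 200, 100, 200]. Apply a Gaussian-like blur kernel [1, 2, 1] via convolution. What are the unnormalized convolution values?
Convolve image row [200, 200, 200, 100, 200] with kernel [1, 2, 1]: y[0] = 200×1 = 200; y[1] = 200×2 + 200×1 = 600; y[2] = 200×1 + 200×2 + 200×1 = 800; y[3] = 200×1 + 200×2 + 100×1 = 700; y[4] = 200×1 + 100×2 + 200×1 = 600; y[5] = 100×1 + 200×2 = 500; y[6] = 200×1 = 200 → [200, 600, 800, 700, 600, 500, 200]. Normalization factor = sum(kernel) = 4.

[200, 600, 800, 700, 600, 500, 200]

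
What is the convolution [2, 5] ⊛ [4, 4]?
y[0] = 2×4 = 8; y[1] = 2×4 + 5×4 = 28; y[2] = 5×4 = 20

[8, 28, 20]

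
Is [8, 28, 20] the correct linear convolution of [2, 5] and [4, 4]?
Recompute linear convolution of [2, 5] and [4, 4]: y[0] = 2×4 = 8; y[1] = 2×4 + 5×4 = 28; y[2] = 5×4 = 20 → [8, 28, 20]. Given [8, 28, 20] matches, so answer: Yes

Yes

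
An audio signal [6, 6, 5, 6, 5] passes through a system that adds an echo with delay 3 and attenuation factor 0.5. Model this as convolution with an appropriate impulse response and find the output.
Direct-path + delayed-attenuated-path model → impulse response h = [1, 0, 0, 0.5] (1 at lag 0, 0.5 at lag 3). Output y[n] = x[n] + 0.5·x[n - 3] (with x[n] = 0 outside 0..4): y[0] = 6 + 0.5×0 = 6; y[1] = 6 + 0.5×0 = 6; y[2] = 5 + 0.5×0 = 5; y[3] = 6 + 0.5×6 = 9.0; y[4] = 5 + 0.5×6 = 8.0; y[5] = 0 + 0.5×5 = 2.5; y[6] = 0 + 0.5×6 = 3.0; y[7] = 0 + 0.5×5 = 2.5. So y = [6, 6, 5, 9.0, 8.0, 2.5, 3.0, 2.5]

[6, 6, 5, 9.0, 8.0, 2.5, 3.0, 2.5]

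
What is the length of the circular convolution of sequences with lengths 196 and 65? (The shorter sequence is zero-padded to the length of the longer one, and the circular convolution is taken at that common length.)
Circular convolution (zero-padding the shorter input) has length max(m, n) = max(196, 65) = 196

196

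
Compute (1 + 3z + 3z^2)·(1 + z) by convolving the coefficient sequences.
Ascending coefficients: a = [1, 3, 3], b = [1, 1]. c[0] = 1×1 = 1; c[1] = 1×1 + 3×1 = 4; c[2] = 3×1 + 3×1 = 6; c[3] = 3×1 = 3. Result coefficients: [1, 4, 6, 3] → 1 + 4z + 6z^2 + 3z^3

1 + 4z + 6z^2 + 3z^3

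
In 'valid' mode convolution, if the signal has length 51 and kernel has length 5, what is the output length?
'Valid' mode counts only positions where the kernel fully overlaps the signal: m - n + 1 = 51 - 5 + 1 = 47

47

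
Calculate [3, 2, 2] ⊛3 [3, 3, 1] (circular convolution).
Use y[k] = Σ_j x[j]·h[(k-j) mod 3]. y[0] = 3×3 + 2×1 + 2×3 = 17; y[1] = 3×3 + 2×3 + 2×1 = 17; y[2] = 3×1 + 2×3 + 2×3 = 15. Result: [17, 17, 15]

[17, 17, 15]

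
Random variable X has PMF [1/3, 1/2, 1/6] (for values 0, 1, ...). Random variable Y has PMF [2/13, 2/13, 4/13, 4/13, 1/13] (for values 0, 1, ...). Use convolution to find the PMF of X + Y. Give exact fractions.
P(X+Y=k) = Σ_i P(X=i)·P(Y=k-i) — a convolution of [1/3, 1/2, 1/6] and [2/13, 2/13, 4/13, 4/13, 1/13]. P(X+Y=0) = (1/3)×(2/13) = 2/39; P(X+Y=1) = (1/3)×(2/13) + (1/2)×(2/13) = 2/39 + 1/13 = 5/39; P(X+Y=2) = (1/3)×(4/13) + (1/2)×(2/13) + (1/6)×(2/13) = 4/39 + 1/13 + 1/39 = 8/39; P(X+Y=3) = (1/3)×(4/13) + (1/2)×(4/13) + (1/6)×(2/13) = 4/39 + 2/13 + 1/39 = 11/39; P(X+Y=4) = (1/3)×(1/13) + (1/2)×(4/13) + (1/6)×(4/13) = 1/39 + 2/13 + 2/39 = 3/13; P(X+Y=5) = (1/2)×(1/13) + (1/6)×(4/13) = 1/26 + 2/39 = 7/78; P(X+Y=6) = (1/6)×(1/13) = 1/78. PMF: [2/39, 5/39, 8/39, 11/39, 3/13, 7/78, 1/78] (sums to 1 ✓)

[2/39, 5/39, 8/39, 11/39, 3/13, 7/78, 1/78]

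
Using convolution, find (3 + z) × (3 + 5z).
Ascending coefficients: a = [3, 1], b = [3, 5]. c[0] = 3×3 = 9; c[1] = 3×5 + 1×3 = 18; c[2] = 1×5 = 5. Result coefficients: [9, 18, 5] → 9 + 18z + 5z^2

9 + 18z + 5z^2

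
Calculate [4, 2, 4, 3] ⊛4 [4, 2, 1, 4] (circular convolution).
Use y[k] = Σ_j a[j]·b[(k-j) mod 4]. y[0] = 4×4 + 2×4 + 4×1 + 3×2 = 34; y[1] = 4×2 + 2×4 + 4×4 + 3×1 = 35; y[2] = 4×1 + 2×2 + 4×4 + 3×4 = 36; y[3] = 4×4 + 2×1 + 4×2 + 3×4 = 38. Result: [34, 35, 36, 38]

[34, 35, 36, 38]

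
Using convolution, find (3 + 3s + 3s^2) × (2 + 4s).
Ascending coefficients: a = [3, 3, 3], b = [2, 4]. c[0] = 3×2 = 6; c[1] = 3×4 + 3×2 = 18; c[2] = 3×4 + 3×2 = 18; c[3] = 3×4 = 12. Result coefficients: [6, 18, 18, 12] → 6 + 18s + 18s^2 + 12s^3

6 + 18s + 18s^2 + 12s^3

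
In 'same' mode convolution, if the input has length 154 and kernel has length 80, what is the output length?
'Same' mode returns an output with the same length as the input: 154

154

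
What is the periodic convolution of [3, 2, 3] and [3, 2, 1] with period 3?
Use y[k] = Σ_j f[j]·g[(k-j) mod 3]. y[0] = 3×3 + 2×1 + 3×2 = 17; y[1] = 3×2 + 2×3 + 3×1 = 15; y[2] = 3×1 + 2×2 + 3×3 = 16. Result: [17, 15, 16]

[17, 15, 16]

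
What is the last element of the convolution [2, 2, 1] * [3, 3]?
Use y[k] = Σ_i a[i]·b[k-i] at k=3. y[3] = 1×3 = 3

3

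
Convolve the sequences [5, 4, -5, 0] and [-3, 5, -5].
y[0] = 5×-3 = -15; y[1] = 5×5 + 4×-3 = 13; y[2] = 5×-5 + 4×5 + -5×-3 = 10; y[3] = 4×-5 + -5×5 + 0×-3 = -45; y[4] = -5×-5 + 0×5 = 25; y[5] = 0×-5 = 0

[-15, 13, 10, -45, 25, 0]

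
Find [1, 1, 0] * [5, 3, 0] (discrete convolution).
y[0] = 1×5 = 5; y[1] = 1×3 + 1×5 = 8; y[2] = 1×0 + 1×3 + 0×5 = 3; y[3] = 1×0 + 0×3 = 0; y[4] = 0×0 = 0

[5, 8, 3, 0, 0]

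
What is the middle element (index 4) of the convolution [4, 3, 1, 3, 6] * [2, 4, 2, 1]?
Use y[k] = Σ_i a[i]·b[k-i] at k=4. y[4] = 3×1 + 1×2 + 3×4 + 6×2 = 29

29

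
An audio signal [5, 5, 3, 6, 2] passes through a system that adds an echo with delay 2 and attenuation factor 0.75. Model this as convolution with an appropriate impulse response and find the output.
Direct-path + delayed-attenuated-path model → impulse response h = [1, 0, 0.75] (1 at lag 0, 0.75 at lag 2). Output y[n] = x[n] + 0.75·x[n - 2] (with x[n] = 0 outside 0..4): y[0] = 5 + 0.75×0 = 5; y[1] = 5 + 0.75×0 = 5; y[2] = 3 + 0.75×5 = 6.75; y[3] = 6 + 0.75×5 = 9.75; y[4] = 2 + 0.75×3 = 4.25; y[5] = 0 + 0.75×6 = 4.5; y[6] = 0 + 0.75×2 = 1.5. So y = [5, 5, 6.75, 9.75, 4.25, 4.5, 1.5]

[5, 5, 6.75, 9.75, 4.25, 4.5, 1.5]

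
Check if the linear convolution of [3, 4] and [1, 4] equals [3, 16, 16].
Recompute linear convolution of [3, 4] and [1, 4]: y[0] = 3×1 = 3; y[1] = 3×4 + 4×1 = 16; y[2] = 4×4 = 16 → [3, 16, 16]. Given [3, 16, 16] matches, so answer: Yes

Yes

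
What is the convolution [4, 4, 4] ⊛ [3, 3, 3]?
y[0] = 4×3 = 12; y[1] = 4×3 + 4×3 = 24; y[2] = 4×3 + 4×3 + 4×3 = 36; y[3] = 4×3 + 4×3 = 24; y[4] = 4×3 = 12

[12, 24, 36, 24, 12]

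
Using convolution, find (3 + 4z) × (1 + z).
Ascending coefficients: a = [3, 4], b = [1, 1]. c[0] = 3×1 = 3; c[1] = 3×1 + 4×1 = 7; c[2] = 4×1 = 4. Result coefficients: [3, 7, 4] → 3 + 7z + 4z^2

3 + 7z + 4z^2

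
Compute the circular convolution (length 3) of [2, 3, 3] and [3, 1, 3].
Use y[k] = Σ_j x[j]·h[(k-j) mod 3]. y[0] = 2×3 + 3×3 + 3×1 = 18; y[1] = 2×1 + 3×3 + 3×3 = 20; y[2] = 2×3 + 3×1 + 3×3 = 18. Result: [18, 20, 18]

[18, 20, 18]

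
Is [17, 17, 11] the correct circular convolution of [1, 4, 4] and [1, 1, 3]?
Recompute circular convolution of [1, 4, 4] and [1, 1, 3]: y[0] = 1×1 + 4×3 + 4×1 = 17; y[1] = 1×1 + 4×1 + 4×3 = 17; y[2] = 1×3 + 4×1 + 4×1 = 11 → [17, 17, 11]. Given [17, 17, 11] matches, so answer: Yes

Yes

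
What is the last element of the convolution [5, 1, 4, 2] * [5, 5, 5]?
Use y[k] = Σ_i a[i]·b[k-i] at k=5. y[5] = 2×5 = 10

10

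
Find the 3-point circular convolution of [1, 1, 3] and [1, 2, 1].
Use y[k] = Σ_j a[j]·b[(k-j) mod 3]. y[0] = 1×1 + 1×1 + 3×2 = 8; y[1] = 1×2 + 1×1 + 3×1 = 6; y[2] = 1×1 + 1×2 + 3×1 = 6. Result: [8, 6, 6]

[8, 6, 6]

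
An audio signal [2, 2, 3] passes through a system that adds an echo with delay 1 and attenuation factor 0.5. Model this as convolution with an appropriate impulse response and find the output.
Direct-path + delayed-attenuated-path model → impulse response h = [1, 0.5] (1 at lag 0, 0.5 at lag 1). Output y[n] = x[n] + 0.5·x[n - 1] (with x[n] = 0 outside 0..2): y[0] = 2 + 0.5×0 = 2; y[1] = 2 + 0.5×2 = 3.0; y[2] = 3 + 0.5×2 = 4.0; y[3] = 0 + 0.5×3 = 1.5. So y = [2, 3.0, 4.0, 1.5]

[2, 3.0, 4.0, 1.5]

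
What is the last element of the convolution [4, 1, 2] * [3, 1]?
Use y[k] = Σ_i a[i]·b[k-i] at k=3. y[3] = 2×1 = 2

2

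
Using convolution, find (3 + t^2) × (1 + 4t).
Ascending coefficients: a = [3, 0, 1], b = [1, 4]. c[0] = 3×1 = 3; c[1] = 3×4 + 0×1 = 12; c[2] = 0×4 + 1×1 = 1; c[3] = 1×4 = 4. Result coefficients: [3, 12, 1, 4] → 3 + 12t + t^2 + 4t^3

3 + 12t + t^2 + 4t^3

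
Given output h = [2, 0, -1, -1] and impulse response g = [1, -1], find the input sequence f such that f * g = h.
Deconvolve h=[2, 0, -1, -1] by g=[1, -1]. Since g[0]=1, solve forward: f[0] = h[0] / 1 = 2; f[1] = (h[1] - 2×-1) / 1 = 2; f[2] = (h[2] - 2×-1) / 1 = 1. So f = [2, 2, 1]. Check by forward convolution: h[0] = 2×1 = 2; h[1] = 2×-1 + 2×1 = 0; h[2] = 2×-1 + 1×1 = -1; h[3] = 1×-1 = -1

[2, 2, 1]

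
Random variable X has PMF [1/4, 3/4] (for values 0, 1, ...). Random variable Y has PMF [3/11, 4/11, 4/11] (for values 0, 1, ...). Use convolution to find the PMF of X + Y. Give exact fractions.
P(X+Y=k) = Σ_i P(X=i)·P(Y=k-i) — a convolution of [1/4, 3/4] and [3/11, 4/11, 4/11]. P(X+Y=0) = (1/4)×(3/11) = 3/44; P(X+Y=1) = (1/4)×(4/11) + (3/4)×(3/11) = 1/11 + 9/44 = 13/44; P(X+Y=2) = (1/4)×(4/11) + (3/4)×(4/11) = 1/11 + 3/11 = 4/11; P(X+Y=3) = (3/4)×(4/11) = 3/11. PMF: [3/44, 13/44, 4/11, 3/11] (sums to 1 ✓)

[3/44, 13/44, 4/11, 3/11]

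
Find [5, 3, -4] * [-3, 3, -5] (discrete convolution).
y[0] = 5×-3 = -15; y[1] = 5×3 + 3×-3 = 6; y[2] = 5×-5 + 3×3 + -4×-3 = -4; y[3] = 3×-5 + -4×3 = -27; y[4] = -4×-5 = 20

[-15, 6, -4, -27, 20]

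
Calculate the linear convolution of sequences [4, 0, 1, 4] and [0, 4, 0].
y[0] = 4×0 = 0; y[1] = 4×4 + 0×0 = 16; y[2] = 4×0 + 0×4 + 1×0 = 0; y[3] = 0×0 + 1×4 + 4×0 = 4; y[4] = 1×0 + 4×4 = 16; y[5] = 4×0 = 0

[0, 16, 0, 4, 16, 0]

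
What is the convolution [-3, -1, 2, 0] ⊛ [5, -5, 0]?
y[0] = -3×5 = -15; y[1] = -3×-5 + -1×5 = 10; y[2] = -3×0 + -1×-5 + 2×5 = 15; y[3] = -1×0 + 2×-5 + 0×5 = -10; y[4] = 2×0 + 0×-5 = 0; y[5] = 0×0 = 0

[-15, 10, 15, -10, 0, 0]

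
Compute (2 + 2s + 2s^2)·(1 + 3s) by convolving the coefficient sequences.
Ascending coefficients: a = [2, 2, 2], b = [1, 3]. c[0] = 2×1 = 2; c[1] = 2×3 + 2×1 = 8; c[2] = 2×3 + 2×1 = 8; c[3] = 2×3 = 6. Result coefficients: [2, 8, 8, 6] → 2 + 8s + 8s^2 + 6s^3

2 + 8s + 8s^2 + 6s^3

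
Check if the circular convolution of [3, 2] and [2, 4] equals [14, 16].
Recompute circular convolution of [3, 2] and [2, 4]: y[0] = 3×2 + 2×4 = 14; y[1] = 3×4 + 2×2 = 16 → [14, 16]. Given [14, 16] matches, so answer: Yes

Yes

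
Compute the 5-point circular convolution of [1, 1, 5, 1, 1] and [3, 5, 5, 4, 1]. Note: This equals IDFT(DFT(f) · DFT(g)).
Either evaluate y[k] = Σ_j f[j]·g[(k-j) mod 5] directly, or use IDFT(DFT(f) · DFT(g)). y[0] = 1×3 + 1×1 + 5×4 + 1×5 + 1×5 = 34; y[1] = 1×5 + 1×3 + 5×1 + 1×4 + 1×5 = 22; y[2] = 1×5 + 1×5 + 5×3 + 1×1 + 1×4 = 30; y[3] = 1×4 + 1×5 + 5×5 + 1×3 + 1×1 = 38; y[4] = 1×1 + 1×4 + 5×5 + 1×5 + 1×3 = 38. Result: [34, 22, 30, 38, 38]

[34, 22, 30, 38, 38]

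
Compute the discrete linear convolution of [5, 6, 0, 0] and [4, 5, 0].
y[0] = 5×4 = 20; y[1] = 5×5 + 6×4 = 49; y[2] = 5×0 + 6×5 + 0×4 = 30; y[3] = 6×0 + 0×5 + 0×4 = 0; y[4] = 0×0 + 0×5 = 0; y[5] = 0×0 = 0

[20, 49, 30, 0, 0, 0]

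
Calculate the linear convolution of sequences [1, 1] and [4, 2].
y[0] = 1×4 = 4; y[1] = 1×2 + 1×4 = 6; y[2] = 1×2 = 2

[4, 6, 2]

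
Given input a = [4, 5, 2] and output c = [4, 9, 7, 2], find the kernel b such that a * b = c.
Output length 4 = len(a) + len(b) - 1 ⇒ len(b) = 2. Solve b forward using b[k] = (c[k] - Σ_{i≥1} a[i]·b[k-i]) / a[0]: b[0] = c[0] / a[0] = 4 / 4 = 1; b[1] = (c[1] - 5×1) / a[0] = (9 - 5×1) / 4 = 1. So b = [1, 1]. Forward-check [4, 5, 2] * [1, 1]: c[0] = 4×1 = 4; c[1] = 4×1 + 5×1 = 9; c[2] = 5×1 + 2×1 = 7; c[3] = 2×1 = 2 → [4, 9, 7, 2] ✓

[1, 1]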